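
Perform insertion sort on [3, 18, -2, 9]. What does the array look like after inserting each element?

First element 3 is already 'sorted'
Insert 18: shifted 0 elements -> [3, 18, -2, 9]
Insert -2: shifted 2 elements -> [-2, 3, 18, 9]
Insert 9: shifted 1 elements -> [-2, 3, 9, 18]


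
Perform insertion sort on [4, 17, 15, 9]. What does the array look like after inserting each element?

First element 4 is already 'sorted'
Insert 17: shifted 0 elements -> [4, 17, 15, 9]
Insert 15: shifted 1 elements -> [4, 15, 17, 9]
Insert 9: shifted 2 elements -> [4, 9, 15, 17]


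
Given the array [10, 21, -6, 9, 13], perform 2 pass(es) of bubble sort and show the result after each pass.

After pass 1: [10, -6, 9, 13, 21] (3 swaps)
After pass 2: [-6, 9, 10, 13, 21] (2 swaps)
Total swaps: 5


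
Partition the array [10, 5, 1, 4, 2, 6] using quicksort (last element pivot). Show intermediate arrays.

Partition 1: pivot=6 at index 4 -> [5, 1, 4, 2, 6, 10]
Partition 2: pivot=2 at index 1 -> [1, 2, 4, 5, 6, 10]
Partition 3: pivot=5 at index 3 -> [1, 2, 4, 5, 6, 10]


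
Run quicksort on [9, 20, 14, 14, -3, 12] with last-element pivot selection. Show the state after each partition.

Partition 1: pivot=12 at index 2 -> [9, -3, 12, 14, 20, 14]
Partition 2: pivot=-3 at index 0 -> [-3, 9, 12, 14, 20, 14]
Partition 3: pivot=14 at index 4 -> [-3, 9, 12, 14, 14, 20]


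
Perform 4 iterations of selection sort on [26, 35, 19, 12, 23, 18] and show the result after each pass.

Pass 1: Select minimum 12 at index 3, swap -> [12, 35, 19, 26, 23, 18]
Pass 2: Select minimum 18 at index 5, swap -> [12, 18, 19, 26, 23, 35]
Pass 3: Select minimum 19 at index 2, swap -> [12, 18, 19, 26, 23, 35]
Pass 4: Select minimum 23 at index 4, swap -> [12, 18, 19, 23, 26, 35]


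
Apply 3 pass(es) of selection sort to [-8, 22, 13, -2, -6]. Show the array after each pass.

Pass 1: Select minimum -8 at index 0, swap -> [-8, 22, 13, -2, -6]
Pass 2: Select minimum -6 at index 4, swap -> [-8, -6, 13, -2, 22]
Pass 3: Select minimum -2 at index 3, swap -> [-8, -6, -2, 13, 22]


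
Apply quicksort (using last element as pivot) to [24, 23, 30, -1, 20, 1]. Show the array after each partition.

Partition 1: pivot=1 at index 1 -> [-1, 1, 30, 24, 20, 23]
Partition 2: pivot=23 at index 3 -> [-1, 1, 20, 23, 30, 24]
Partition 3: pivot=24 at index 4 -> [-1, 1, 20, 23, 24, 30]


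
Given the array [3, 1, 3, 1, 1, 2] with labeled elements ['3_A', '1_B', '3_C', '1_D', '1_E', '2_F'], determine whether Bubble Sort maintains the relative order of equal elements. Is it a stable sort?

Trace Bubble Sort on the labeled array (the key is the number; the letter only tracks identity):
  After pass 1: [1_B, 3_A, 1_D, 1_E, 2_F, 3_C]
  After pass 2: [1_B, 1_D, 1_E, 2_F, 3_A, 3_C]
  After pass 3: [1_B, 1_D, 1_E, 2_F, 3_A, 3_C] (no swaps, done)
Final order: [1_B, 1_D, 1_E, 2_F, 3_A, 3_C]
Equal keys:
  value 1: originally 1_B, 1_D, 1_E; after sorting 1_B, 1_D, 1_E -> order preserved
  value 3: originally 3_A, 3_C; after sorting 3_A, 3_C -> order preserved
All equal keys kept their original relative order. Bubble Sort is stable: it only swaps adjacent elements when the left one is strictly greater, so equal keys never move past each other.
Answer: Stable


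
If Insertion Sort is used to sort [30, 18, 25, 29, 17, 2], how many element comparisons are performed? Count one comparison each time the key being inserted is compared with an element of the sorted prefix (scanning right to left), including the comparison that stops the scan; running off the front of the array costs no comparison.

Insert 18: 30 > 18 (shift), reached front = 1 comparison(s) -> [18, 30, 25, 29, 17, 2]
Insert 25: 30 > 25 (shift), 18 <= 25 (stop) = 2 comparison(s) -> [18, 25, 30, 29, 17, 2]
Insert 29: 30 > 29 (shift), 25 <= 29 (stop) = 2 comparison(s) -> [18, 25, 29, 30, 17, 2]
Insert 17: 30 > 17 (shift), 29 > 17 (shift), 25 > 17 (shift), 18 > 17 (shift), reached front = 4 comparison(s) -> [17, 18, 25, 29, 30, 2]
Insert 2: 30 > 2 (shift), 29 > 2 (shift), 25 > 2 (shift), 18 > 2 (shift), 17 > 2 (shift), reached front = 5 comparison(s) -> [2, 17, 18, 25, 29, 30]
Total comparisons: 1 + 2 + 2 + 4 + 5 = 14


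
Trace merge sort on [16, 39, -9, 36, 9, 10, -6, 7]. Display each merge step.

Divide and conquer:
  Merge [16] + [39] -> [16, 39]
  Merge [-9] + [36] -> [-9, 36]
  Merge [16, 39] + [-9, 36] -> [-9, 16, 36, 39]
  Merge [9] + [10] -> [9, 10]
  Merge [-6] + [7] -> [-6, 7]
  Merge [9, 10] + [-6, 7] -> [-6, 7, 9, 10]
  Merge [-9, 16, 36, 39] + [-6, 7, 9, 10] -> [-9, -6, 7, 9, 10, 16, 36, 39]


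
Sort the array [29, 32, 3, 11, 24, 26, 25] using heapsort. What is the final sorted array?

Build heap: [32, 29, 26, 11, 24, 3, 25]
Extract 32: [29, 25, 26, 11, 24, 3, 32]
Extract 29: [26, 25, 3, 11, 24, 29, 32]
Extract 26: [25, 24, 3, 11, 26, 29, 32]
Extract 25: [24, 11, 3, 25, 26, 29, 32]
Extract 24: [11, 3, 24, 25, 26, 29, 32]
Extract 11: [3, 11, 24, 25, 26, 29, 32]


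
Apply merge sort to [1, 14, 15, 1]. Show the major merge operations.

Divide and conquer:
  Merge [1] + [14] -> [1, 14]
  Merge [15] + [1] -> [1, 15]
  Merge [1, 14] + [1, 15] -> [1, 1, 14, 15]


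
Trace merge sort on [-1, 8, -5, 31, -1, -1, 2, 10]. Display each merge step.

Divide and conquer:
  Merge [-1] + [8] -> [-1, 8]
  Merge [-5] + [31] -> [-5, 31]
  Merge [-1, 8] + [-5, 31] -> [-5, -1, 8, 31]
  Merge [-1] + [-1] -> [-1, -1]
  Merge [2] + [10] -> [2, 10]
  Merge [-1, -1] + [2, 10] -> [-1, -1, 2, 10]
  Merge [-5, -1, 8, 31] + [-1, -1, 2, 10] -> [-5, -1, -1, -1, 2, 8, 10, 31]


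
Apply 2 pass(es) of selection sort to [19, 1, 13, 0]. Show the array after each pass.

Pass 1: Select minimum 0 at index 3, swap -> [0, 1, 13, 19]
Pass 2: Select minimum 1 at index 1, swap -> [0, 1, 13, 19]


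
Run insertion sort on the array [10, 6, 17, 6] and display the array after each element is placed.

First element 10 is already 'sorted'
Insert 6: shifted 1 elements -> [6, 10, 17, 6]
Insert 17: shifted 0 elements -> [6, 10, 17, 6]
Insert 6: shifted 2 elements -> [6, 6, 10, 17]


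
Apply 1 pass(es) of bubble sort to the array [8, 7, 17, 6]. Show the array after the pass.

After pass 1: [7, 8, 6, 17] (2 swaps)
Total swaps: 2


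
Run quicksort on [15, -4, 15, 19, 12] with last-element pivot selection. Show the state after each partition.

Partition 1: pivot=12 at index 1 -> [-4, 12, 15, 19, 15]
Partition 2: pivot=15 at index 3 -> [-4, 12, 15, 15, 19]


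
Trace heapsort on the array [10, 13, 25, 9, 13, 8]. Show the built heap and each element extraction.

Build heap: [25, 13, 10, 9, 13, 8]
Extract 25: [13, 13, 10, 9, 8, 25]
Extract 13: [13, 9, 10, 8, 13, 25]
Extract 13: [10, 9, 8, 13, 13, 25]
Extract 10: [9, 8, 10, 13, 13, 25]
Extract 9: [8, 9, 10, 13, 13, 25]


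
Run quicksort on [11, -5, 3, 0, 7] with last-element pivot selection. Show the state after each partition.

Partition 1: pivot=7 at index 3 -> [-5, 3, 0, 7, 11]
Partition 2: pivot=0 at index 1 -> [-5, 0, 3, 7, 11]


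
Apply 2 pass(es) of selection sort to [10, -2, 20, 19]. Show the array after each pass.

Pass 1: Select minimum -2 at index 1, swap -> [-2, 10, 20, 19]
Pass 2: Select minimum 10 at index 1, swap -> [-2, 10, 20, 19]


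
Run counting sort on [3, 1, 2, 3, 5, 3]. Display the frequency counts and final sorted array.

Count array: [0, 1, 1, 3, 0, 1]
(count[i] = number of elements equal to i)
Cumulative count: [0, 1, 2, 5, 5, 6]
Sorted: [1, 2, 3, 3, 3, 5]


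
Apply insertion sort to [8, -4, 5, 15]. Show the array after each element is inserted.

First element 8 is already 'sorted'
Insert -4: shifted 1 elements -> [-4, 8, 5, 15]
Insert 5: shifted 1 elements -> [-4, 5, 8, 15]
Insert 15: shifted 0 elements -> [-4, 5, 8, 15]


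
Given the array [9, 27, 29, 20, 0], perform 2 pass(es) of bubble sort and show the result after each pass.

After pass 1: [9, 27, 20, 0, 29] (2 swaps)
After pass 2: [9, 20, 0, 27, 29] (2 swaps)
Total swaps: 4


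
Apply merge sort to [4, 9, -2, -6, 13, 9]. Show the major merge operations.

Divide and conquer:
  Merge [9] + [-2] -> [-2, 9]
  Merge [4] + [-2, 9] -> [-2, 4, 9]
  Merge [13] + [9] -> [9, 13]
  Merge [-6] + [9, 13] -> [-6, 9, 13]
  Merge [-2, 4, 9] + [-6, 9, 13] -> [-6, -2, 4, 9, 9, 13]


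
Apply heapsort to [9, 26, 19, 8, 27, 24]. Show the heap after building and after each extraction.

Build heap: [27, 26, 24, 8, 9, 19]
Extract 27: [26, 19, 24, 8, 9, 27]
Extract 26: [24, 19, 9, 8, 26, 27]
Extract 24: [19, 8, 9, 24, 26, 27]
Extract 19: [9, 8, 19, 24, 26, 27]
Extract 9: [8, 9, 19, 24, 26, 27]


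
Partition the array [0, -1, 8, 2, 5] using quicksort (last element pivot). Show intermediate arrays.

Partition 1: pivot=5 at index 3 -> [0, -1, 2, 5, 8]
Partition 2: pivot=2 at index 2 -> [0, -1, 2, 5, 8]
Partition 3: pivot=-1 at index 0 -> [-1, 0, 2, 5, 8]


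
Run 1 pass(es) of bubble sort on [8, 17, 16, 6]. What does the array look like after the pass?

After pass 1: [8, 16, 6, 17] (2 swaps)
Total swaps: 2


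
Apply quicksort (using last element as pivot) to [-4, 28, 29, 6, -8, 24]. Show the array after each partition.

Partition 1: pivot=24 at index 3 -> [-4, 6, -8, 24, 29, 28]
Partition 2: pivot=-8 at index 0 -> [-8, 6, -4, 24, 29, 28]
Partition 3: pivot=-4 at index 1 -> [-8, -4, 6, 24, 29, 28]
Partition 4: pivot=28 at index 4 -> [-8, -4, 6, 24, 28, 29]


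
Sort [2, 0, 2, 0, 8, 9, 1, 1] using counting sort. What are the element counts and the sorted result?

Count array: [2, 2, 2, 0, 0, 0, 0, 0, 1, 1]
(count[i] = number of elements equal to i)
Cumulative count: [2, 4, 6, 6, 6, 6, 6, 6, 7, 8]
Sorted: [0, 0, 1, 1, 2, 2, 8, 9]


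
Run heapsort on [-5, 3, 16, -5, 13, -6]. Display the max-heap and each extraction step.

Build heap: [16, 13, -5, -5, 3, -6]
Extract 16: [13, 3, -5, -5, -6, 16]
Extract 13: [3, -5, -5, -6, 13, 16]
Extract 3: [-5, -6, -5, 3, 13, 16]
Extract -5: [-5, -6, -5, 3, 13, 16]
Extract -5: [-6, -5, -5, 3, 13, 16]


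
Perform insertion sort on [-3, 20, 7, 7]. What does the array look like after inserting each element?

First element -3 is already 'sorted'
Insert 20: shifted 0 elements -> [-3, 20, 7, 7]
Insert 7: shifted 1 elements -> [-3, 7, 20, 7]
Insert 7: shifted 1 elements -> [-3, 7, 7, 20]


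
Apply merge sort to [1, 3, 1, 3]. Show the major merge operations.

Divide and conquer:
  Merge [1] + [3] -> [1, 3]
  Merge [1] + [3] -> [1, 3]
  Merge [1, 3] + [1, 3] -> [1, 1, 3, 3]


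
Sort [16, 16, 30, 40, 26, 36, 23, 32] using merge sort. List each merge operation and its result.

Divide and conquer:
  Merge [16] + [16] -> [16, 16]
  Merge [30] + [40] -> [30, 40]
  Merge [16, 16] + [30, 40] -> [16, 16, 30, 40]
  Merge [26] + [36] -> [26, 36]
  Merge [23] + [32] -> [23, 32]
  Merge [26, 36] + [23, 32] -> [23, 26, 32, 36]
  Merge [16, 16, 30, 40] + [23, 26, 32, 36] -> [16, 16, 23, 26, 30, 32, 36, 40]


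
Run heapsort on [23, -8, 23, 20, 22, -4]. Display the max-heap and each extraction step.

Build heap: [23, 22, 23, 20, -8, -4]
Extract 23: [23, 22, -4, 20, -8, 23]
Extract 23: [22, 20, -4, -8, 23, 23]
Extract 22: [20, -8, -4, 22, 23, 23]
Extract 20: [-4, -8, 20, 22, 23, 23]
Extract -4: [-8, -4, 20, 22, 23, 23]


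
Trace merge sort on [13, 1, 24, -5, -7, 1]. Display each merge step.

Divide and conquer:
  Merge [1] + [24] -> [1, 24]
  Merge [13] + [1, 24] -> [1, 13, 24]
  Merge [-7] + [1] -> [-7, 1]
  Merge [-5] + [-7, 1] -> [-7, -5, 1]
  Merge [1, 13, 24] + [-7, -5, 1] -> [-7, -5, 1, 1, 13, 24]


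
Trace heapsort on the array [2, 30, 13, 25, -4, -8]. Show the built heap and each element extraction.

Build heap: [30, 25, 13, 2, -4, -8]
Extract 30: [25, 2, 13, -8, -4, 30]
Extract 25: [13, 2, -4, -8, 25, 30]
Extract 13: [2, -8, -4, 13, 25, 30]
Extract 2: [-4, -8, 2, 13, 25, 30]
Extract -4: [-8, -4, 2, 13, 25, 30]


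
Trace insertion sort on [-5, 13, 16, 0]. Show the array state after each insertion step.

First element -5 is already 'sorted'
Insert 13: shifted 0 elements -> [-5, 13, 16, 0]
Insert 16: shifted 0 elements -> [-5, 13, 16, 0]
Insert 0: shifted 2 elements -> [-5, 0, 13, 16]


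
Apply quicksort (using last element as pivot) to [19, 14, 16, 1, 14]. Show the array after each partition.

Partition 1: pivot=14 at index 2 -> [14, 1, 14, 19, 16]
Partition 2: pivot=1 at index 0 -> [1, 14, 14, 19, 16]
Partition 3: pivot=16 at index 3 -> [1, 14, 14, 16, 19]


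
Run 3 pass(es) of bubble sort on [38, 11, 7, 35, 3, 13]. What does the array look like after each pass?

After pass 1: [11, 7, 35, 3, 13, 38] (5 swaps)
After pass 2: [7, 11, 3, 13, 35, 38] (3 swaps)
After pass 3: [7, 3, 11, 13, 35, 38] (1 swaps)
Total swaps: 9


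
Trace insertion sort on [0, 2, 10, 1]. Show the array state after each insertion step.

First element 0 is already 'sorted'
Insert 2: shifted 0 elements -> [0, 2, 10, 1]
Insert 10: shifted 0 elements -> [0, 2, 10, 1]
Insert 1: shifted 2 elements -> [0, 1, 2, 10]


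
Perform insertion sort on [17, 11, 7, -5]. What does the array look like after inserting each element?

First element 17 is already 'sorted'
Insert 11: shifted 1 elements -> [11, 17, 7, -5]
Insert 7: shifted 2 elements -> [7, 11, 17, -5]
Insert -5: shifted 3 elements -> [-5, 7, 11, 17]


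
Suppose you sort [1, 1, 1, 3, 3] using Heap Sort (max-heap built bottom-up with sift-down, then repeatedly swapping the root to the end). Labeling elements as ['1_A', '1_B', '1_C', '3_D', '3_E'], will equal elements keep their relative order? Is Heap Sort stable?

Trace Heap Sort on the labeled array (the key is the number; the letter only tracks identity):
  Build max-heap: [3_D, 3_E, 1_C, 1_B, 1_A]
  Swap root 3_D to index 4, re-heapify first 4 -> [3_E, 1_A, 1_C, 1_B, 3_D]
  Swap root 3_E to index 3, re-heapify first 3 -> [1_B, 1_A, 1_C, 3_E, 3_D]
  Swap root 1_B to index 2, re-heapify first 2 -> [1_C, 1_A, 1_B, 3_E, 3_D]
  Swap root 1_C to index 1, re-heapify first 1 -> [1_A, 1_C, 1_B, 3_E, 3_D]
Final order: [1_A, 1_C, 1_B, 3_E, 3_D]
Equal keys:
  value 1: originally 1_A, 1_B, 1_C; after sorting 1_A, 1_C, 1_B -> order changed
  value 3: originally 3_D, 3_E; after sorting 3_E, 3_D -> order changed
Equal keys were reordered, so Heap Sort is not stable: heap construction and root-to-end swaps move elements without regard to the original order of equal keys. (One such input is enough; an unstable sort may happen to preserve order on other inputs, but it gives no guarantee.)
Answer: Not stable


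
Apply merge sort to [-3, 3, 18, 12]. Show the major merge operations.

Divide and conquer:
  Merge [-3] + [3] -> [-3, 3]
  Merge [18] + [12] -> [12, 18]
  Merge [-3, 3] + [12, 18] -> [-3, 3, 12, 18]


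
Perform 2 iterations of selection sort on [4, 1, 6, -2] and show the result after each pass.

Pass 1: Select minimum -2 at index 3, swap -> [-2, 1, 6, 4]
Pass 2: Select minimum 1 at index 1, swap -> [-2, 1, 6, 4]


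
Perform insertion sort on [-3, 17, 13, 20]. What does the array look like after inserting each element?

First element -3 is already 'sorted'
Insert 17: shifted 0 elements -> [-3, 17, 13, 20]
Insert 13: shifted 1 elements -> [-3, 13, 17, 20]
Insert 20: shifted 0 elements -> [-3, 13, 17, 20]


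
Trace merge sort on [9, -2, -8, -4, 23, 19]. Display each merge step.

Divide and conquer:
  Merge [-2] + [-8] -> [-8, -2]
  Merge [9] + [-8, -2] -> [-8, -2, 9]
  Merge [23] + [19] -> [19, 23]
  Merge [-4] + [19, 23] -> [-4, 19, 23]
  Merge [-8, -2, 9] + [-4, 19, 23] -> [-8, -4, -2, 9, 19, 23]


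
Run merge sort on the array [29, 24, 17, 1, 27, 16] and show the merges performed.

Divide and conquer:
  Merge [24] + [17] -> [17, 24]
  Merge [29] + [17, 24] -> [17, 24, 29]
  Merge [27] + [16] -> [16, 27]
  Merge [1] + [16, 27] -> [1, 16, 27]
  Merge [17, 24, 29] + [1, 16, 27] -> [1, 16, 17, 24, 27, 29]


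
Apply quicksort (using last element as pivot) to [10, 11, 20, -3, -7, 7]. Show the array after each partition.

Partition 1: pivot=7 at index 2 -> [-3, -7, 7, 10, 11, 20]
Partition 2: pivot=-7 at index 0 -> [-7, -3, 7, 10, 11, 20]
Partition 3: pivot=20 at index 5 -> [-7, -3, 7, 10, 11, 20]
Partition 4: pivot=11 at index 4 -> [-7, -3, 7, 10, 11, 20]


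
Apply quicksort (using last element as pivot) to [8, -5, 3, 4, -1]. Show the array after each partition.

Partition 1: pivot=-1 at index 1 -> [-5, -1, 3, 4, 8]
Partition 2: pivot=8 at index 4 -> [-5, -1, 3, 4, 8]
Partition 3: pivot=4 at index 3 -> [-5, -1, 3, 4, 8]


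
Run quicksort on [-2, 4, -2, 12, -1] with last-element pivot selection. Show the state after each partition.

Partition 1: pivot=-1 at index 2 -> [-2, -2, -1, 12, 4]
Partition 2: pivot=-2 at index 1 -> [-2, -2, -1, 12, 4]
Partition 3: pivot=4 at index 3 -> [-2, -2, -1, 4, 12]


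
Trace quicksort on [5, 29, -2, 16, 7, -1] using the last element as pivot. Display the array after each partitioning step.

Partition 1: pivot=-1 at index 1 -> [-2, -1, 5, 16, 7, 29]
Partition 2: pivot=29 at index 5 -> [-2, -1, 5, 16, 7, 29]
Partition 3: pivot=7 at index 3 -> [-2, -1, 5, 7, 16, 29]


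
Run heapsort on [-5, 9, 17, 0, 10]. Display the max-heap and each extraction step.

Build heap: [17, 10, -5, 0, 9]
Extract 17: [10, 9, -5, 0, 17]
Extract 10: [9, 0, -5, 10, 17]
Extract 9: [0, -5, 9, 10, 17]
Extract 0: [-5, 0, 9, 10, 17]


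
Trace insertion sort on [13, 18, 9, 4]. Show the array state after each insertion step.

First element 13 is already 'sorted'
Insert 18: shifted 0 elements -> [13, 18, 9, 4]
Insert 9: shifted 2 elements -> [9, 13, 18, 4]
Insert 4: shifted 3 elements -> [4, 9, 13, 18]


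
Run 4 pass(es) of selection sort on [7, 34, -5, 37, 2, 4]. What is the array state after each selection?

Pass 1: Select minimum -5 at index 2, swap -> [-5, 34, 7, 37, 2, 4]
Pass 2: Select minimum 2 at index 4, swap -> [-5, 2, 7, 37, 34, 4]
Pass 3: Select minimum 4 at index 5, swap -> [-5, 2, 4, 37, 34, 7]
Pass 4: Select minimum 7 at index 5, swap -> [-5, 2, 4, 7, 34, 37]


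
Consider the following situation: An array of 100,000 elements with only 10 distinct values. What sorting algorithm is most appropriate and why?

Best choice: 3-way quicksort or Counting sort
Reason: 3-way (Dutch national flag) partitioning groups every copy of the pivot together, so with only d=10 distinct keys quicksort finishes in O(n log d) expected time, which is effectively linear; counting sort runs in O(n + k) where k is the size of the key range (not the number of distinct values), so it is linear when the 10 values are integers drawn from a small known range


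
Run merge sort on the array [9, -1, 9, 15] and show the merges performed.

Divide and conquer:
  Merge [9] + [-1] -> [-1, 9]
  Merge [9] + [15] -> [9, 15]
  Merge [-1, 9] + [9, 15] -> [-1, 9, 9, 15]


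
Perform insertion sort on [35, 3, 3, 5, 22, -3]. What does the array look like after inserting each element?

First element 35 is already 'sorted'
Insert 3: shifted 1 elements -> [3, 35, 3, 5, 22, -3]
Insert 3: shifted 1 elements -> [3, 3, 35, 5, 22, -3]
Insert 5: shifted 1 elements -> [3, 3, 5, 35, 22, -3]
Insert 22: shifted 1 elements -> [3, 3, 5, 22, 35, -3]
Insert -3: shifted 5 elements -> [-3, 3, 3, 5, 22, 35]


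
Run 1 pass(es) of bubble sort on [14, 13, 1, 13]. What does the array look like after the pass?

After pass 1: [13, 1, 13, 14] (3 swaps)
Total swaps: 3


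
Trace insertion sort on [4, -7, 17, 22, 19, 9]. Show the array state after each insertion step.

First element 4 is already 'sorted'
Insert -7: shifted 1 elements -> [-7, 4, 17, 22, 19, 9]
Insert 17: shifted 0 elements -> [-7, 4, 17, 22, 19, 9]
Insert 22: shifted 0 elements -> [-7, 4, 17, 22, 19, 9]
Insert 19: shifted 1 elements -> [-7, 4, 17, 19, 22, 9]
Insert 9: shifted 3 elements -> [-7, 4, 9, 17, 19, 22]


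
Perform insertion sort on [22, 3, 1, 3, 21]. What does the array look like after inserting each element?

First element 22 is already 'sorted'
Insert 3: shifted 1 elements -> [3, 22, 1, 3, 21]
Insert 1: shifted 2 elements -> [1, 3, 22, 3, 21]
Insert 3: shifted 1 elements -> [1, 3, 3, 22, 21]
Insert 21: shifted 1 elements -> [1, 3, 3, 21, 22]


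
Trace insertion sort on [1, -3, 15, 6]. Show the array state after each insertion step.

First element 1 is already 'sorted'
Insert -3: shifted 1 elements -> [-3, 1, 15, 6]
Insert 15: shifted 0 elements -> [-3, 1, 15, 6]
Insert 6: shifted 1 elements -> [-3, 1, 6, 15]


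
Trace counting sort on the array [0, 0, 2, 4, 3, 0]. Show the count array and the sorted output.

Count array: [3, 0, 1, 1, 1]
(count[i] = number of elements equal to i)
Cumulative count: [3, 3, 4, 5, 6]
Sorted: [0, 0, 0, 2, 3, 4]


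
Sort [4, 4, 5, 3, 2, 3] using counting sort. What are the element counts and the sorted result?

Count array: [0, 0, 1, 2, 2, 1]
(count[i] = number of elements equal to i)
Cumulative count: [0, 0, 1, 3, 5, 6]
Sorted: [2, 3, 3, 4, 4, 5]


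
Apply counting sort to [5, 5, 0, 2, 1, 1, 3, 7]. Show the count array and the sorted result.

Count array: [1, 2, 1, 1, 0, 2, 0, 1]
(count[i] = number of elements equal to i)
Cumulative count: [1, 3, 4, 5, 5, 7, 7, 8]
Sorted: [0, 1, 1, 2, 3, 5, 5, 7]


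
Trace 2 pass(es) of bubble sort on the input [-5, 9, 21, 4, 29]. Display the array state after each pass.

After pass 1: [-5, 9, 4, 21, 29] (1 swaps)
After pass 2: [-5, 4, 9, 21, 29] (1 swaps)
Total swaps: 2


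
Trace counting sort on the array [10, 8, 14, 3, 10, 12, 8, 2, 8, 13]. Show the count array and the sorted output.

Count array: [0, 0, 1, 1, 0, 0, 0, 0, 3, 0, 2, 0, 1, 1, 1]
(count[i] = number of elements equal to i)
Cumulative count: [0, 0, 1, 2, 2, 2, 2, 2, 5, 5, 7, 7, 8, 9, 10]
Sorted: [2, 3, 8, 8, 8, 10, 10, 12, 13, 14]


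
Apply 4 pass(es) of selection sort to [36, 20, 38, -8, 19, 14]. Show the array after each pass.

Pass 1: Select minimum -8 at index 3, swap -> [-8, 20, 38, 36, 19, 14]
Pass 2: Select minimum 14 at index 5, swap -> [-8, 14, 38, 36, 19, 20]
Pass 3: Select minimum 19 at index 4, swap -> [-8, 14, 19, 36, 38, 20]
Pass 4: Select minimum 20 at index 5, swap -> [-8, 14, 19, 20, 38, 36]


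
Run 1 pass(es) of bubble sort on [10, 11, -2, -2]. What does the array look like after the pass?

After pass 1: [10, -2, -2, 11] (2 swaps)
Total swaps: 2


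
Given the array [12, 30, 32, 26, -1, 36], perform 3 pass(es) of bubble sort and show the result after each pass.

After pass 1: [12, 30, 26, -1, 32, 36] (2 swaps)
After pass 2: [12, 26, -1, 30, 32, 36] (2 swaps)
After pass 3: [12, -1, 26, 30, 32, 36] (1 swaps)
Total swaps: 5


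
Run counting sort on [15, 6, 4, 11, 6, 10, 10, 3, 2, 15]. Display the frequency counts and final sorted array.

Count array: [0, 0, 1, 1, 1, 0, 2, 0, 0, 0, 2, 1, 0, 0, 0, 2]
(count[i] = number of elements equal to i)
Cumulative count: [0, 0, 1, 2, 3, 3, 5, 5, 5, 5, 7, 8, 8, 8, 8, 10]
Sorted: [2, 3, 4, 6, 6, 10, 10, 11, 15, 15]


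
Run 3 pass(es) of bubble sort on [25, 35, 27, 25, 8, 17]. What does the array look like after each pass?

After pass 1: [25, 27, 25, 8, 17, 35] (4 swaps)
After pass 2: [25, 25, 8, 17, 27, 35] (3 swaps)
After pass 3: [25, 8, 17, 25, 27, 35] (2 swaps)
Total swaps: 9


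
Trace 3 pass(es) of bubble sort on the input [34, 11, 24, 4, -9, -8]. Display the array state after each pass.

After pass 1: [11, 24, 4, -9, -8, 34] (5 swaps)
After pass 2: [11, 4, -9, -8, 24, 34] (3 swaps)
After pass 3: [4, -9, -8, 11, 24, 34] (3 swaps)
Total swaps: 11


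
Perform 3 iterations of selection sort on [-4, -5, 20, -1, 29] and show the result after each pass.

Pass 1: Select minimum -5 at index 1, swap -> [-5, -4, 20, -1, 29]
Pass 2: Select minimum -4 at index 1, swap -> [-5, -4, 20, -1, 29]
Pass 3: Select minimum -1 at index 3, swap -> [-5, -4, -1, 20, 29]


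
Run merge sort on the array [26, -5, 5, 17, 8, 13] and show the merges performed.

Divide and conquer:
  Merge [-5] + [5] -> [-5, 5]
  Merge [26] + [-5, 5] -> [-5, 5, 26]
  Merge [8] + [13] -> [8, 13]
  Merge [17] + [8, 13] -> [8, 13, 17]
  Merge [-5, 5, 26] + [8, 13, 17] -> [-5, 5, 8, 13, 17, 26]


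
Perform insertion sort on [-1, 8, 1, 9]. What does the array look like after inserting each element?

First element -1 is already 'sorted'
Insert 8: shifted 0 elements -> [-1, 8, 1, 9]
Insert 1: shifted 1 elements -> [-1, 1, 8, 9]
Insert 9: shifted 0 elements -> [-1, 1, 8, 9]


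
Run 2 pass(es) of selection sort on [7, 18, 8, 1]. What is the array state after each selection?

Pass 1: Select minimum 1 at index 3, swap -> [1, 18, 8, 7]
Pass 2: Select minimum 7 at index 3, swap -> [1, 7, 8, 18]


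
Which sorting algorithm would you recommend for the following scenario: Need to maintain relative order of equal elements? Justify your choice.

Best choice: Merge sort or Insertion sort
Reason: Both are stable; quicksort and heapsort are not stable


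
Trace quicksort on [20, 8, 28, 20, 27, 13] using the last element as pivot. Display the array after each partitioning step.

Partition 1: pivot=13 at index 1 -> [8, 13, 28, 20, 27, 20]
Partition 2: pivot=20 at index 3 -> [8, 13, 20, 20, 27, 28]
Partition 3: pivot=28 at index 5 -> [8, 13, 20, 20, 27, 28]


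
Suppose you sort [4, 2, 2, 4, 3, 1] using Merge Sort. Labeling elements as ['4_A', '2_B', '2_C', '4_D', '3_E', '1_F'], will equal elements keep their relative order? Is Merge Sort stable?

Trace Merge Sort on the labeled array (the key is the number; the letter only tracks identity):
  Merge [2_B] + [2_C] -> [2_B, 2_C]
  Merge [4_A] + [2_B, 2_C] -> [2_B, 2_C, 4_A]
  Merge [3_E] + [1_F] -> [1_F, 3_E]
  Merge [4_D] + [1_F, 3_E] -> [1_F, 3_E, 4_D]
  Merge [2_B, 2_C, 4_A] + [1_F, 3_E, 4_D] -> [1_F, 2_B, 2_C, 3_E, 4_A, 4_D]
Final order: [1_F, 2_B, 2_C, 3_E, 4_A, 4_D]
Equal keys:
  value 2: originally 2_B, 2_C; after sorting 2_B, 2_C -> order preserved
  value 4: originally 4_A, 4_D; after sorting 4_A, 4_D -> order preserved
All equal keys kept their original relative order. Merge Sort is stable: when the heads of the two halves are equal the merge takes from the left half first.
Answer: Stable


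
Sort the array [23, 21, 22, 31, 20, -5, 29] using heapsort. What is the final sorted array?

Build heap: [31, 23, 29, 21, 20, -5, 22]
Extract 31: [29, 23, 22, 21, 20, -5, 31]
Extract 29: [23, 21, 22, -5, 20, 29, 31]
Extract 23: [22, 21, 20, -5, 23, 29, 31]
Extract 22: [21, -5, 20, 22, 23, 29, 31]
Extract 21: [20, -5, 21, 22, 23, 29, 31]
Extract 20: [-5, 20, 21, 22, 23, 29, 31]


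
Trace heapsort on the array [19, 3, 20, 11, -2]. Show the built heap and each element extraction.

Build heap: [20, 11, 19, 3, -2]
Extract 20: [19, 11, -2, 3, 20]
Extract 19: [11, 3, -2, 19, 20]
Extract 11: [3, -2, 11, 19, 20]
Extract 3: [-2, 3, 11, 19, 20]


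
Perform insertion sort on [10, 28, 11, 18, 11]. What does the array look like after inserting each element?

First element 10 is already 'sorted'
Insert 28: shifted 0 elements -> [10, 28, 11, 18, 11]
Insert 11: shifted 1 elements -> [10, 11, 28, 18, 11]
Insert 18: shifted 1 elements -> [10, 11, 18, 28, 11]
Insert 11: shifted 2 elements -> [10, 11, 11, 18, 28]


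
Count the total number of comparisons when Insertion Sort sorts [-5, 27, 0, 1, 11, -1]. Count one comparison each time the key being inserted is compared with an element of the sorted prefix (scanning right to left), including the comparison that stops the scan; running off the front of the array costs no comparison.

Insert 27: -5 <= 27 (stop) = 1 comparison(s) -> [-5, 27, 0, 1, 11, -1]
Insert 0: 27 > 0 (shift), -5 <= 0 (stop) = 2 comparison(s) -> [-5, 0, 27, 1, 11, -1]
Insert 1: 27 > 1 (shift), 0 <= 1 (stop) = 2 comparison(s) -> [-5, 0, 1, 27, 11, -1]
Insert 11: 27 > 11 (shift), 1 <= 11 (stop) = 2 comparison(s) -> [-5, 0, 1, 11, 27, -1]
Insert -1: 27 > -1 (shift), 11 > -1 (shift), 1 > -1 (shift), 0 > -1 (shift), -5 <= -1 (stop) = 5 comparison(s) -> [-5, -1, 0, 1, 11, 27]
Total comparisons: 1 + 2 + 2 + 2 + 5 = 12


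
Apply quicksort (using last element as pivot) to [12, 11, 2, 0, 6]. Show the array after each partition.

Partition 1: pivot=6 at index 2 -> [2, 0, 6, 11, 12]
Partition 2: pivot=0 at index 0 -> [0, 2, 6, 11, 12]
Partition 3: pivot=12 at index 4 -> [0, 2, 6, 11, 12]


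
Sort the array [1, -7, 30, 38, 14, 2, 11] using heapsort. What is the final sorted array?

Build heap: [38, 14, 30, -7, 1, 2, 11]
Extract 38: [30, 14, 11, -7, 1, 2, 38]
Extract 30: [14, 2, 11, -7, 1, 30, 38]
Extract 14: [11, 2, 1, -7, 14, 30, 38]
Extract 11: [2, -7, 1, 11, 14, 30, 38]
Extract 2: [1, -7, 2, 11, 14, 30, 38]
Extract 1: [-7, 1, 2, 11, 14, 30, 38]


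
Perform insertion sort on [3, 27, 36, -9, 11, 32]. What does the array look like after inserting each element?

First element 3 is already 'sorted'
Insert 27: shifted 0 elements -> [3, 27, 36, -9, 11, 32]
Insert 36: shifted 0 elements -> [3, 27, 36, -9, 11, 32]
Insert -9: shifted 3 elements -> [-9, 3, 27, 36, 11, 32]
Insert 11: shifted 2 elements -> [-9, 3, 11, 27, 36, 32]
Insert 32: shifted 1 elements -> [-9, 3, 11, 27, 32, 36]


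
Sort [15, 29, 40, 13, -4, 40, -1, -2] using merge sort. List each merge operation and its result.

Divide and conquer:
  Merge [15] + [29] -> [15, 29]
  Merge [40] + [13] -> [13, 40]
  Merge [15, 29] + [13, 40] -> [13, 15, 29, 40]
  Merge [-4] + [40] -> [-4, 40]
  Merge [-1] + [-2] -> [-2, -1]
  Merge [-4, 40] + [-2, -1] -> [-4, -2, -1, 40]
  Merge [13, 15, 29, 40] + [-4, -2, -1, 40] -> [-4, -2, -1, 13, 15, 29, 40, 40]


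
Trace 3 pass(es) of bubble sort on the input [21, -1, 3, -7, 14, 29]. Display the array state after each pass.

After pass 1: [-1, 3, -7, 14, 21, 29] (4 swaps)
After pass 2: [-1, -7, 3, 14, 21, 29] (1 swaps)
After pass 3: [-7, -1, 3, 14, 21, 29] (1 swaps)
Total swaps: 6


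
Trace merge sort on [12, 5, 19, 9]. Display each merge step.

Divide and conquer:
  Merge [12] + [5] -> [5, 12]
  Merge [19] + [9] -> [9, 19]
  Merge [5, 12] + [9, 19] -> [5, 9, 12, 19]


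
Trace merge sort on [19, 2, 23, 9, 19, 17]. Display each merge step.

Divide and conquer:
  Merge [2] + [23] -> [2, 23]
  Merge [19] + [2, 23] -> [2, 19, 23]
  Merge [19] + [17] -> [17, 19]
  Merge [9] + [17, 19] -> [9, 17, 19]
  Merge [2, 19, 23] + [9, 17, 19] -> [2, 9, 17, 19, 19, 23]


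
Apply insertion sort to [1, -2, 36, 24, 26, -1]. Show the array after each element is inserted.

First element 1 is already 'sorted'
Insert -2: shifted 1 elements -> [-2, 1, 36, 24, 26, -1]
Insert 36: shifted 0 elements -> [-2, 1, 36, 24, 26, -1]
Insert 24: shifted 1 elements -> [-2, 1, 24, 36, 26, -1]
Insert 26: shifted 1 elements -> [-2, 1, 24, 26, 36, -1]
Insert -1: shifted 4 elements -> [-2, -1, 1, 24, 26, 36]


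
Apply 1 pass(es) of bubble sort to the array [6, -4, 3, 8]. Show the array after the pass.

After pass 1: [-4, 3, 6, 8] (2 swaps)
Total swaps: 2


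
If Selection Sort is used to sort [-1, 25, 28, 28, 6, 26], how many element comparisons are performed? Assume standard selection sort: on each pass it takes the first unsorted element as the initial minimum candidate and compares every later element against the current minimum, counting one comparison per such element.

Pass 1: scan indices 1..5 for the minimum = 5 comparison(s); min is -1, place at index 0 -> [-1, 25, 28, 28, 6, 26]
Pass 2: scan indices 2..5 for the minimum = 4 comparison(s); min is 6, place at index 1 -> [-1, 6, 28, 28, 25, 26]
Pass 3: scan indices 3..5 for the minimum = 3 comparison(s); min is 25, place at index 2 -> [-1, 6, 25, 28, 28, 26]
Pass 4: scan indices 4..5 for the minimum = 2 comparison(s); min is 26, place at index 3 -> [-1, 6, 25, 26, 28, 28]
Pass 5: scan indices 5..5 for the minimum = 1 comparison(s); min is 28, place at index 4 -> [-1, 6, 25, 26, 28, 28]
Selection sort always scans the whole unsorted suffix, so the count is (n-1) + (n-2) + ... + 1 = n(n-1)/2 = 6*5/2 = 15 regardless of the input order.
Total comparisons: 5 + 4 + 3 + 2 + 1 = 15


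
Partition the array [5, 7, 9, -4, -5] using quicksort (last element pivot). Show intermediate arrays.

Partition 1: pivot=-5 at index 0 -> [-5, 7, 9, -4, 5]
Partition 2: pivot=5 at index 2 -> [-5, -4, 5, 7, 9]
Partition 3: pivot=9 at index 4 -> [-5, -4, 5, 7, 9]


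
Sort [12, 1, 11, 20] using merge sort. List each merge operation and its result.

Divide and conquer:
  Merge [12] + [1] -> [1, 12]
  Merge [11] + [20] -> [11, 20]
  Merge [1, 12] + [11, 20] -> [1, 11, 12, 20]


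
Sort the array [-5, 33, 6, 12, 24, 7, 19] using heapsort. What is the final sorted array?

Build heap: [33, 24, 19, 12, -5, 7, 6]
Extract 33: [24, 12, 19, 6, -5, 7, 33]
Extract 24: [19, 12, 7, 6, -5, 24, 33]
Extract 19: [12, 6, 7, -5, 19, 24, 33]
Extract 12: [7, 6, -5, 12, 19, 24, 33]
Extract 7: [6, -5, 7, 12, 19, 24, 33]
Extract 6: [-5, 6, 7, 12, 19, 24, 33]


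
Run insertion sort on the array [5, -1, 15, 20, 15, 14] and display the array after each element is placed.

First element 5 is already 'sorted'
Insert -1: shifted 1 elements -> [-1, 5, 15, 20, 15, 14]
Insert 15: shifted 0 elements -> [-1, 5, 15, 20, 15, 14]
Insert 20: shifted 0 elements -> [-1, 5, 15, 20, 15, 14]
Insert 15: shifted 1 elements -> [-1, 5, 15, 15, 20, 14]
Insert 14: shifted 3 elements -> [-1, 5, 14, 15, 15, 20]


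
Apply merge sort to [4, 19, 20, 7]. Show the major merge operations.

Divide and conquer:
  Merge [4] + [19] -> [4, 19]
  Merge [20] + [7] -> [7, 20]
  Merge [4, 19] + [7, 20] -> [4, 7, 19, 20]


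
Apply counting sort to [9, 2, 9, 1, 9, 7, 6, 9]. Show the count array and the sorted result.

Count array: [0, 1, 1, 0, 0, 0, 1, 1, 0, 4]
(count[i] = number of elements equal to i)
Cumulative count: [0, 1, 2, 2, 2, 2, 3, 4, 4, 8]
Sorted: [1, 2, 6, 7, 9, 9, 9, 9]


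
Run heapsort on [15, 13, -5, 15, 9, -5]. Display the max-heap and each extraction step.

Build heap: [15, 15, -5, 13, 9, -5]
Extract 15: [15, 13, -5, -5, 9, 15]
Extract 15: [13, 9, -5, -5, 15, 15]
Extract 13: [9, -5, -5, 13, 15, 15]
Extract 9: [-5, -5, 9, 13, 15, 15]
Extract -5: [-5, -5, 9, 13, 15, 15]


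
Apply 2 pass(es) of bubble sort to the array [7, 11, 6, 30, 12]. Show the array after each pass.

After pass 1: [7, 6, 11, 12, 30] (2 swaps)
After pass 2: [6, 7, 11, 12, 30] (1 swaps)
Total swaps: 3


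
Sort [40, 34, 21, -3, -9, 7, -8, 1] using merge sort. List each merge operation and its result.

Divide and conquer:
  Merge [40] + [34] -> [34, 40]
  Merge [21] + [-3] -> [-3, 21]
  Merge [34, 40] + [-3, 21] -> [-3, 21, 34, 40]
  Merge [-9] + [7] -> [-9, 7]
  Merge [-8] + [1] -> [-8, 1]
  Merge [-9, 7] + [-8, 1] -> [-9, -8, 1, 7]
  Merge [-3, 21, 34, 40] + [-9, -8, 1, 7] -> [-9, -8, -3, 1, 7, 21, 34, 40]


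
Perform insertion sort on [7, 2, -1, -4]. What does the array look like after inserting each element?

First element 7 is already 'sorted'
Insert 2: shifted 1 elements -> [2, 7, -1, -4]
Insert -1: shifted 2 elements -> [-1, 2, 7, -4]
Insert -4: shifted 3 elements -> [-4, -1, 2, 7]


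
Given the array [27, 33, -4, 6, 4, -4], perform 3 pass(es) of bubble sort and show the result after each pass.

After pass 1: [27, -4, 6, 4, -4, 33] (4 swaps)
After pass 2: [-4, 6, 4, -4, 27, 33] (4 swaps)
After pass 3: [-4, 4, -4, 6, 27, 33] (2 swaps)
Total swaps: 10


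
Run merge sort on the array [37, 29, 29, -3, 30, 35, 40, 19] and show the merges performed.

Divide and conquer:
  Merge [37] + [29] -> [29, 37]
  Merge [29] + [-3] -> [-3, 29]
  Merge [29, 37] + [-3, 29] -> [-3, 29, 29, 37]
  Merge [30] + [35] -> [30, 35]
  Merge [40] + [19] -> [19, 40]
  Merge [30, 35] + [19, 40] -> [19, 30, 35, 40]
  Merge [-3, 29, 29, 37] + [19, 30, 35, 40] -> [-3, 19, 29, 29, 30, 35, 37, 40]


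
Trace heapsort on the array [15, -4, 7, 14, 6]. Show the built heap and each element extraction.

Build heap: [15, 14, 7, -4, 6]
Extract 15: [14, 6, 7, -4, 15]
Extract 14: [7, 6, -4, 14, 15]
Extract 7: [6, -4, 7, 14, 15]
Extract 6: [-4, 6, 7, 14, 15]


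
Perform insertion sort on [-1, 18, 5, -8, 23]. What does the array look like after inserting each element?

First element -1 is already 'sorted'
Insert 18: shifted 0 elements -> [-1, 18, 5, -8, 23]
Insert 5: shifted 1 elements -> [-1, 5, 18, -8, 23]
Insert -8: shifted 3 elements -> [-8, -1, 5, 18, 23]
Insert 23: shifted 0 elements -> [-8, -1, 5, 18, 23]


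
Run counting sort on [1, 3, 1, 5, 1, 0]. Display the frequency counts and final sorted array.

Count array: [1, 3, 0, 1, 0, 1]
(count[i] = number of elements equal to i)
Cumulative count: [1, 4, 4, 5, 5, 6]
Sorted: [0, 1, 1, 1, 3, 5]


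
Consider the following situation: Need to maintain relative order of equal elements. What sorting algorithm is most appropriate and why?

Best choice: Merge sort or Insertion sort
Reason: Both are stable; quicksort and heapsort are not stable


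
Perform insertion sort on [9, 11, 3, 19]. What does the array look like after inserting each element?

First element 9 is already 'sorted'
Insert 11: shifted 0 elements -> [9, 11, 3, 19]
Insert 3: shifted 2 elements -> [3, 9, 11, 19]
Insert 19: shifted 0 elements -> [3, 9, 11, 19]


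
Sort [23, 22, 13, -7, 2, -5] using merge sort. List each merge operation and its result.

Divide and conquer:
  Merge [22] + [13] -> [13, 22]
  Merge [23] + [13, 22] -> [13, 22, 23]
  Merge [2] + [-5] -> [-5, 2]
  Merge [-7] + [-5, 2] -> [-7, -5, 2]
  Merge [13, 22, 23] + [-7, -5, 2] -> [-7, -5, 2, 13, 22, 23]


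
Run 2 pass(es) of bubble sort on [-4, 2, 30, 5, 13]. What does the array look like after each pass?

After pass 1: [-4, 2, 5, 13, 30] (2 swaps)
After pass 2: [-4, 2, 5, 13, 30] (0 swaps)
Total swaps: 2


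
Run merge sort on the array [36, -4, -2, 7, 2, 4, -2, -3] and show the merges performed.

Divide and conquer:
  Merge [36] + [-4] -> [-4, 36]
  Merge [-2] + [7] -> [-2, 7]
  Merge [-4, 36] + [-2, 7] -> [-4, -2, 7, 36]
  Merge [2] + [4] -> [2, 4]
  Merge [-2] + [-3] -> [-3, -2]
  Merge [2, 4] + [-3, -2] -> [-3, -2, 2, 4]
  Merge [-4, -2, 7, 36] + [-3, -2, 2, 4] -> [-4, -3, -2, -2, 2, 4, 7, 36]


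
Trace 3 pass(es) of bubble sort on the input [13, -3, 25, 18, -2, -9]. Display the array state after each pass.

After pass 1: [-3, 13, 18, -2, -9, 25] (4 swaps)
After pass 2: [-3, 13, -2, -9, 18, 25] (2 swaps)
After pass 3: [-3, -2, -9, 13, 18, 25] (2 swaps)
Total swaps: 8


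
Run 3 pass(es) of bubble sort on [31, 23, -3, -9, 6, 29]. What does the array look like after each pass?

After pass 1: [23, -3, -9, 6, 29, 31] (5 swaps)
After pass 2: [-3, -9, 6, 23, 29, 31] (3 swaps)
After pass 3: [-9, -3, 6, 23, 29, 31] (1 swaps)
Total swaps: 9


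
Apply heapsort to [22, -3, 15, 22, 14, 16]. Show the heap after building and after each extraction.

Build heap: [22, 22, 16, -3, 14, 15]
Extract 22: [22, 15, 16, -3, 14, 22]
Extract 22: [16, 15, 14, -3, 22, 22]
Extract 16: [15, -3, 14, 16, 22, 22]
Extract 15: [14, -3, 15, 16, 22, 22]
Extract 14: [-3, 14, 15, 16, 22, 22]


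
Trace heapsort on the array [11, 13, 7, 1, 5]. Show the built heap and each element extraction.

Build heap: [13, 11, 7, 1, 5]
Extract 13: [11, 5, 7, 1, 13]
Extract 11: [7, 5, 1, 11, 13]
Extract 7: [5, 1, 7, 11, 13]
Extract 5: [1, 5, 7, 11, 13]


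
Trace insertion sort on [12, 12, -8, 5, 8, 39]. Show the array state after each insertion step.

First element 12 is already 'sorted'
Insert 12: shifted 0 elements -> [12, 12, -8, 5, 8, 39]
Insert -8: shifted 2 elements -> [-8, 12, 12, 5, 8, 39]
Insert 5: shifted 2 elements -> [-8, 5, 12, 12, 8, 39]
Insert 8: shifted 2 elements -> [-8, 5, 8, 12, 12, 39]
Insert 39: shifted 0 elements -> [-8, 5, 8, 12, 12, 39]


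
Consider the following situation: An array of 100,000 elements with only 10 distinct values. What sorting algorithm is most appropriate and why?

Best choice: 3-way quicksort or Counting sort
Reason: 3-way (Dutch national flag) partitioning groups every copy of the pivot together, so with only d=10 distinct keys quicksort finishes in O(n log d) expected time, which is effectively linear; counting sort runs in O(n + k) where k is the size of the key range (not the number of distinct values), so it is linear when the 10 values are integers drawn from a small known range
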